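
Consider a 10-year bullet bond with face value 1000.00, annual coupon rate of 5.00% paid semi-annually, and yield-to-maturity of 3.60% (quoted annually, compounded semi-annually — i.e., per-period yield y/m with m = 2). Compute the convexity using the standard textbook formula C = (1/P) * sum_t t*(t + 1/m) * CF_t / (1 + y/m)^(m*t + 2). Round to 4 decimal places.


Answer: Convexity = 76.2098

Derivation:
Coupon per period c = face * coupon_rate / m = 25.000000
Periods per year m = 2; per-period yield y/m = 0.018000
Number of cashflows N = 20
Cashflows (t years, CF_t, discount factor 1/(1+y/m)^(m*t), PV):
  t = 0.5000: CF_t = 25.000000, DF = 0.982318, PV = 24.557957
  t = 1.0000: CF_t = 25.000000, DF = 0.964949, PV = 24.123730
  t = 1.5000: CF_t = 25.000000, DF = 0.947887, PV = 23.697180
  t = 2.0000: CF_t = 25.000000, DF = 0.931127, PV = 23.278173
  t = 2.5000: CF_t = 25.000000, DF = 0.914663, PV = 22.866575
  t = 3.0000: CF_t = 25.000000, DF = 0.898490, PV = 22.462254
  t = 3.5000: CF_t = 25.000000, DF = 0.882603, PV = 22.065083
  t = 4.0000: CF_t = 25.000000, DF = 0.866997, PV = 21.674934
  t = 4.5000: CF_t = 25.000000, DF = 0.851667, PV = 21.291684
  t = 5.0000: CF_t = 25.000000, DF = 0.836608, PV = 20.915210
  t = 5.5000: CF_t = 25.000000, DF = 0.821816, PV = 20.545393
  t = 6.0000: CF_t = 25.000000, DF = 0.807285, PV = 20.182115
  t = 6.5000: CF_t = 25.000000, DF = 0.793010, PV = 19.825260
  t = 7.0000: CF_t = 25.000000, DF = 0.778989, PV = 19.474715
  t = 7.5000: CF_t = 25.000000, DF = 0.765215, PV = 19.130369
  t = 8.0000: CF_t = 25.000000, DF = 0.751684, PV = 18.792111
  t = 8.5000: CF_t = 25.000000, DF = 0.738393, PV = 18.459834
  t = 9.0000: CF_t = 25.000000, DF = 0.725337, PV = 18.133432
  t = 9.5000: CF_t = 25.000000, DF = 0.712512, PV = 17.812801
  t = 10.0000: CF_t = 1025.000000, DF = 0.699914, PV = 717.411453
Price P = sum_t PV_t = 1116.700262
Convexity numerator sum_t t*(t + 1/m) * CF_t / (1+y/m)^(m*t + 2):
  t = 0.5000: term = 11.848590
  t = 1.0000: term = 34.917260
  t = 1.5000: term = 68.599725
  t = 2.0000: term = 112.311272
  t = 2.5000: term = 165.488121
  t = 3.0000: term = 227.586807
  t = 3.5000: term = 298.083572
  t = 4.0000: term = 376.473779
  t = 4.5000: term = 462.271340
  t = 5.0000: term = 555.008158
  t = 5.5000: term = 654.233585
  t = 6.0000: term = 759.513895
  t = 6.5000: term = 870.431773
  t = 7.0000: term = 986.585808
  t = 7.5000: term = 1107.590018
  t = 8.0000: term = 1233.073366
  t = 8.5000: term = 1362.679310
  t = 9.0000: term = 1496.065346
  t = 9.5000: term = 1632.902583
  t = 10.0000: term = 72687.887690
Convexity = (1/P) * sum = 85103.551999 / 1116.700262 = 76.209843


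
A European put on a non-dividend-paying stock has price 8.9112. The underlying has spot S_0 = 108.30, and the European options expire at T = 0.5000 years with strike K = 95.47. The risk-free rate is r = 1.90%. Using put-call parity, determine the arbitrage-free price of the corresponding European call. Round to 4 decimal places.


Put-call parity: C - P = S_0 * exp(-qT) - K * exp(-rT).
S_0 * exp(-qT) = 108.3000 * 1.00000000 = 108.30000000
K * exp(-rT) = 95.4700 * 0.99054498 = 94.56732947
C = P + S*exp(-qT) - K*exp(-rT)
C = 8.9112 + 108.30000000 - 94.56732947 = 22.6439

Answer: Call price = 22.6439


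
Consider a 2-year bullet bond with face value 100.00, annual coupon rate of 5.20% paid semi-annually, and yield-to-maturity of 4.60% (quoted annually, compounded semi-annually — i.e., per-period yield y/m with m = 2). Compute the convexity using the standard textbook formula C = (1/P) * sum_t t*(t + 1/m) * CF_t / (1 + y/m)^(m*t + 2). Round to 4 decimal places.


Answer: Convexity = 4.5416

Derivation:
Coupon per period c = face * coupon_rate / m = 2.600000
Periods per year m = 2; per-period yield y/m = 0.023000
Number of cashflows N = 4
Cashflows (t years, CF_t, discount factor 1/(1+y/m)^(m*t), PV):
  t = 0.5000: CF_t = 2.600000, DF = 0.977517, PV = 2.541544
  t = 1.0000: CF_t = 2.600000, DF = 0.955540, PV = 2.484403
  t = 1.5000: CF_t = 2.600000, DF = 0.934056, PV = 2.428547
  t = 2.0000: CF_t = 102.600000, DF = 0.913056, PV = 93.679556
Price P = sum_t PV_t = 101.134051
Convexity numerator sum_t t*(t + 1/m) * CF_t / (1+y/m)^(m*t + 2):
  t = 0.5000: term = 1.214273
  t = 1.0000: term = 3.560919
  t = 1.5000: term = 6.961718
  t = 2.0000: term = 447.572673
Convexity = (1/P) * sum = 459.309584 / 101.134051 = 4.541592


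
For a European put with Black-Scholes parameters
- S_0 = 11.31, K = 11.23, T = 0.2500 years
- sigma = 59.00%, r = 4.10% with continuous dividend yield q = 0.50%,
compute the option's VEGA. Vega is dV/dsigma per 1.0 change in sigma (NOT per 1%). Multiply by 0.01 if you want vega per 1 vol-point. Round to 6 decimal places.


d1 = 0.2020712589; d2 = -0.0929287411
phi(d1) = 0.3908798989; exp(-qT) = 0.9987507809; exp(-rT) = 0.9898023522
Vega = S * exp(-qT) * phi(d1) * sqrt(T) = 11.3100 * 0.9987507809 * 0.3908798989 * 0.5000000000 = 2.207665

Answer: Vega = 2.207665


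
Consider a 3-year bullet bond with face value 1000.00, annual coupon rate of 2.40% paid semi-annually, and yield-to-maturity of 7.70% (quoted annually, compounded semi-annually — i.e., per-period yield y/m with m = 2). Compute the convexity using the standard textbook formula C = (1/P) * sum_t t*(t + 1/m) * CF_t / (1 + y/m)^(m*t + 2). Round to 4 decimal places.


Answer: Convexity = 9.3236

Derivation:
Coupon per period c = face * coupon_rate / m = 12.000000
Periods per year m = 2; per-period yield y/m = 0.038500
Number of cashflows N = 6
Cashflows (t years, CF_t, discount factor 1/(1+y/m)^(m*t), PV):
  t = 0.5000: CF_t = 12.000000, DF = 0.962927, PV = 11.555128
  t = 1.0000: CF_t = 12.000000, DF = 0.927229, PV = 11.126748
  t = 1.5000: CF_t = 12.000000, DF = 0.892854, PV = 10.714249
  t = 2.0000: CF_t = 12.000000, DF = 0.859754, PV = 10.317043
  t = 2.5000: CF_t = 12.000000, DF = 0.827880, PV = 9.934562
  t = 3.0000: CF_t = 1012.000000, DF = 0.797188, PV = 806.754706
Price P = sum_t PV_t = 860.402436
Convexity numerator sum_t t*(t + 1/m) * CF_t / (1+y/m)^(m*t + 2):
  t = 0.5000: term = 5.357125
  t = 1.0000: term = 15.475565
  t = 1.5000: term = 29.803687
  t = 2.0000: term = 47.831307
  t = 2.5000: term = 69.087106
  t = 3.0000: term = 7854.486627
Convexity = (1/P) * sum = 8022.041416 / 860.402436 = 9.323592


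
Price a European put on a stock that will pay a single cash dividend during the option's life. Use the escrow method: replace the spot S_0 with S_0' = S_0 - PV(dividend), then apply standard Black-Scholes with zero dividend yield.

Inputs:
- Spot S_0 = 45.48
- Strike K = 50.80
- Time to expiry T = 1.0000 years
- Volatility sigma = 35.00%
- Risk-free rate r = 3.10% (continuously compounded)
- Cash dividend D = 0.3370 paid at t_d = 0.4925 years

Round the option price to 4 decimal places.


Answer: Price = 8.8066

Derivation:
PV(D) = D * exp(-r * t_d) = 0.3370 * 0.98484846 = 0.33189393
S_0' = S_0 - PV(D) = 45.4800 - 0.33189393 = 45.14810607
d1 = (ln(S_0'/K) + (r + sigma^2/2)*T) / (sigma*sqrt(T)) = -0.07342292
d2 = d1 - sigma*sqrt(T) = -0.42342292
exp(-rT) = 0.96947557
N(-d1) = 0.52926521; N(-d2) = 0.66400664
P = K * exp(-rT) * N(-d2) - S_0' * N(-d1) = 50.8000 * 0.96947557 * 0.66400664 - 45.14810607 * 0.52926521 = 8.8066


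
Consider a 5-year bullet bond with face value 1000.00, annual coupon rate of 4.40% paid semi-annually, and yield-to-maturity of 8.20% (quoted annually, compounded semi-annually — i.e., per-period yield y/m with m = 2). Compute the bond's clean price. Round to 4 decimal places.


Coupon per period c = face * coupon_rate / m = 22.000000
Periods per year m = 2; per-period yield y/m = 0.041000
Number of cashflows N = 10
Cashflows (t years, CF_t, discount factor 1/(1+y/m)^(m*t), PV):
  t = 0.5000: CF_t = 22.000000, DF = 0.960615, PV = 21.133525
  t = 1.0000: CF_t = 22.000000, DF = 0.922781, PV = 20.301177
  t = 1.5000: CF_t = 22.000000, DF = 0.886437, PV = 19.501611
  t = 2.0000: CF_t = 22.000000, DF = 0.851524, PV = 18.733536
  t = 2.5000: CF_t = 22.000000, DF = 0.817987, PV = 17.995712
  t = 3.0000: CF_t = 22.000000, DF = 0.785770, PV = 17.286947
  t = 3.5000: CF_t = 22.000000, DF = 0.754823, PV = 16.606097
  t = 4.0000: CF_t = 22.000000, DF = 0.725094, PV = 15.952063
  t = 4.5000: CF_t = 22.000000, DF = 0.696536, PV = 15.323787
  t = 5.0000: CF_t = 1022.000000, DF = 0.669103, PV = 683.822837
Price P = sum_t PV_t = 846.657293

Answer: Price = 846.6573


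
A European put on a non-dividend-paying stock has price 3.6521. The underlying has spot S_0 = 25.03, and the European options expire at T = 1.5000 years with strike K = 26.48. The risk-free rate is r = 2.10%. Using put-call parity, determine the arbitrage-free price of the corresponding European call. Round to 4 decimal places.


Put-call parity: C - P = S_0 * exp(-qT) - K * exp(-rT).
S_0 * exp(-qT) = 25.0300 * 1.00000000 = 25.03000000
K * exp(-rT) = 26.4800 * 0.96899096 = 25.65888053
C = P + S*exp(-qT) - K*exp(-rT)
C = 3.6521 + 25.03000000 - 25.65888053 = 3.0232

Answer: Call price = 3.0232


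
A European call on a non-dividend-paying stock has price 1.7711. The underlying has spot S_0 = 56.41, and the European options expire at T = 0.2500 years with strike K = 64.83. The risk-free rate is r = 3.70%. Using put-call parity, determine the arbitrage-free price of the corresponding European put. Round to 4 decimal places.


Put-call parity: C - P = S_0 * exp(-qT) - K * exp(-rT).
S_0 * exp(-qT) = 56.4100 * 1.00000000 = 56.41000000
K * exp(-rT) = 64.8300 * 0.99079265 = 64.23308748
P = C - S*exp(-qT) + K*exp(-rT)
P = 1.7711 - 56.41000000 + 64.23308748 = 9.5942

Answer: Put price = 9.5942


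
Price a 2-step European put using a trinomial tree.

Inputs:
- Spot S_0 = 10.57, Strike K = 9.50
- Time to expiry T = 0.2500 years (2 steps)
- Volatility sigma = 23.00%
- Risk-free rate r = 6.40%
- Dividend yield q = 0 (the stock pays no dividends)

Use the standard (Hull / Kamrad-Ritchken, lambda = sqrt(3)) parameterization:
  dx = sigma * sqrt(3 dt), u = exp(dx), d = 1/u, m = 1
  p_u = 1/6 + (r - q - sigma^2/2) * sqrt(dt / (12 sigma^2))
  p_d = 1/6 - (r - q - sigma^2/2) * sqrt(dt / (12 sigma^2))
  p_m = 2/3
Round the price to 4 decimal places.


dt = T/N = 0.125000; dx = sigma*sqrt(3*dt) = 0.140846
u = exp(dx) = 1.151247; d = 1/u = 0.868623
p_u = 0.183329, p_m = 0.666667, p_d = 0.150004
Discount per step: exp(-r*dt) = 0.992032
Stock lattice S(k, j) with j the centered position index:
  k=0: S(0,+0) = 10.5700
  k=1: S(1,-1) = 9.1813; S(1,+0) = 10.5700; S(1,+1) = 12.1687
  k=2: S(2,-2) = 7.9751; S(2,-1) = 9.1813; S(2,+0) = 10.5700; S(2,+1) = 12.1687; S(2,+2) = 14.0092
Terminal payoffs V(N, j) = max(K - S_T, 0):
  V(2,-2) = 1.524866; V(2,-1) = 0.318651; V(2,+0) = 0.000000; V(2,+1) = 0.000000; V(2,+2) = 0.000000
Backward induction: V(k, j) = exp(-r*dt) * [p_u * V(k+1, j+1) + p_m * V(k+1, j) + p_d * V(k+1, j-1)]
  V(1,-1) = exp(-r*dt) * [p_u*0.000000 + p_m*0.318651 + p_d*1.524866] = 0.437655
  V(1,+0) = exp(-r*dt) * [p_u*0.000000 + p_m*0.000000 + p_d*0.318651] = 0.047418
  V(1,+1) = exp(-r*dt) * [p_u*0.000000 + p_m*0.000000 + p_d*0.000000] = 0.000000
  V(0,+0) = exp(-r*dt) * [p_u*0.000000 + p_m*0.047418 + p_d*0.437655] = 0.096487

Answer: Price = V(0,0) = 0.0965


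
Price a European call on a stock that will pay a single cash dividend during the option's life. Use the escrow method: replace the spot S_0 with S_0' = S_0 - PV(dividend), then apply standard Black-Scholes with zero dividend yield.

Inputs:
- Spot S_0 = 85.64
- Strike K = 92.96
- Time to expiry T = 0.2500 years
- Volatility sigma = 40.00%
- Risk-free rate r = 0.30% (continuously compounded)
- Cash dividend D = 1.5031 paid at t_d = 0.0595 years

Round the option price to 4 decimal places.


PV(D) = D * exp(-r * t_d) = 1.5031 * 0.99982152 = 1.50283172
S_0' = S_0 - PV(D) = 85.6400 - 1.50283172 = 84.13716828
d1 = (ln(S_0'/K) + (r + sigma^2/2)*T) / (sigma*sqrt(T)) = -0.39485435
d2 = d1 - sigma*sqrt(T) = -0.59485435
exp(-rT) = 0.99925028
N(d1) = 0.34647519; N(d2) = 0.27597042
C = S_0' * N(d1) - K * exp(-rT) * N(d2) = 84.13716828 * 0.34647519 - 92.9600 * 0.99925028 * 0.27597042 = 3.5165

Answer: Price = 3.5165


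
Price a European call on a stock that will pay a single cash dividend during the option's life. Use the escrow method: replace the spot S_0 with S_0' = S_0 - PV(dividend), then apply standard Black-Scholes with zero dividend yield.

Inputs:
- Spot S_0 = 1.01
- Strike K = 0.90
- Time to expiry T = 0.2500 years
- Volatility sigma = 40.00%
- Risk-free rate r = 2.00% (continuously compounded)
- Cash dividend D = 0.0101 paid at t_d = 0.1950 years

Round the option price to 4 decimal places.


Answer: Price = 0.1389

Derivation:
PV(D) = D * exp(-r * t_d) = 0.0101 * 0.99610760 = 0.01006069
S_0' = S_0 - PV(D) = 1.0100 - 0.01006069 = 0.99993931
d1 = (ln(S_0'/K) + (r + sigma^2/2)*T) / (sigma*sqrt(T)) = 0.65149914
d2 = d1 - sigma*sqrt(T) = 0.45149914
exp(-rT) = 0.99501248
N(d1) = 0.74263783; N(d2) = 0.67418508
C = S_0' * N(d1) - K * exp(-rT) * N(d2) = 0.99993931 * 0.74263783 - 0.9000 * 0.99501248 * 0.67418508 = 0.1389


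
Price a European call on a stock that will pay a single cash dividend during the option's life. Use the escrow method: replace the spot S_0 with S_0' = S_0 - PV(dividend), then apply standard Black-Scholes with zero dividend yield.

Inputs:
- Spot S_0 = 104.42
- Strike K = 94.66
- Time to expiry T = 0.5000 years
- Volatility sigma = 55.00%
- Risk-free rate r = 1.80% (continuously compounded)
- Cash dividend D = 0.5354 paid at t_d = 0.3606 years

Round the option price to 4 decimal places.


PV(D) = D * exp(-r * t_d) = 0.5354 * 0.99353022 = 0.53193608
S_0' = S_0 - PV(D) = 104.4200 - 0.53193608 = 103.88806392
d1 = (ln(S_0'/K) + (r + sigma^2/2)*T) / (sigma*sqrt(T)) = 0.45678452
d2 = d1 - sigma*sqrt(T) = 0.06787579
exp(-rT) = 0.99104038
N(d1) = 0.67608703; N(d2) = 0.52705774
C = S_0' * N(d1) - K * exp(-rT) * N(d2) = 103.88806392 * 0.67608703 - 94.6600 * 0.99104038 * 0.52705774 = 20.7931

Answer: Price = 20.7931


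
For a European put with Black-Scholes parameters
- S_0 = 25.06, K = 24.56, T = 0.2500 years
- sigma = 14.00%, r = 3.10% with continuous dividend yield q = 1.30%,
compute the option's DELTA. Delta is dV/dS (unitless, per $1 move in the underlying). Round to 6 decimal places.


d1 = 0.3871978027; d2 = 0.3171978027
phi(d1) = 0.3701305113; exp(-qT) = 0.9967552755; exp(-rT) = 0.9922799538
N(-d1) = 0.3493048884
Delta = -exp(-qT) * N(-d1) = -0.9967552755 * 0.3493048884 = -0.348171

Answer: Delta = -0.348171


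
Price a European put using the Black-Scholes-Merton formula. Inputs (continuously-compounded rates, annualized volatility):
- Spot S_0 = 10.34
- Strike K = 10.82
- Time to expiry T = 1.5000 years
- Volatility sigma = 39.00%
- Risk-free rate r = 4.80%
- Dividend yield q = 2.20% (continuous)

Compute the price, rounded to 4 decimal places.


Answer: Price = 1.9266

Derivation:
d1 = (ln(S/K) + (r - q + 0.5*sigma^2) * T) / (sigma * sqrt(T)) = 0.22547573
d2 = d1 - sigma * sqrt(T) = -0.25217477
exp(-rT) = 0.93053090; exp(-qT) = 0.96753856
P = K * exp(-rT) * N(-d2) - S_0 * exp(-qT) * N(-d1)
N(-d1) = 0.41080460; N(-d2) = 0.59954701
P = 10.8200 * 0.93053090 * 0.59954701 - 10.3400 * 0.96753856 * 0.41080460 = 1.9266


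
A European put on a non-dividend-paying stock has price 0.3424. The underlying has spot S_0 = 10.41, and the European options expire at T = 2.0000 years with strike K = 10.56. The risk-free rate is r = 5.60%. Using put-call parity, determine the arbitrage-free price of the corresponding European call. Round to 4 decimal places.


Put-call parity: C - P = S_0 * exp(-qT) - K * exp(-rT).
S_0 * exp(-qT) = 10.4100 * 1.00000000 = 10.41000000
K * exp(-rT) = 10.5600 * 0.89404426 = 9.44110736
C = P + S*exp(-qT) - K*exp(-rT)
C = 0.3424 + 10.41000000 - 9.44110736 = 1.3113

Answer: Call price = 1.3113


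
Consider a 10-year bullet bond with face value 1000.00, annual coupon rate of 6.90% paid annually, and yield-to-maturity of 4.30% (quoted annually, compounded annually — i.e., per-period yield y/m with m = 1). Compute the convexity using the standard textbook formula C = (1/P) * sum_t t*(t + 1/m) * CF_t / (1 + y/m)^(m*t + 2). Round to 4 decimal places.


Answer: Convexity = 71.6946

Derivation:
Coupon per period c = face * coupon_rate / m = 69.000000
Periods per year m = 1; per-period yield y/m = 0.043000
Number of cashflows N = 10
Cashflows (t years, CF_t, discount factor 1/(1+y/m)^(m*t), PV):
  t = 1.0000: CF_t = 69.000000, DF = 0.958773, PV = 66.155321
  t = 2.0000: CF_t = 69.000000, DF = 0.919245, PV = 63.427921
  t = 3.0000: CF_t = 69.000000, DF = 0.881347, PV = 60.812963
  t = 4.0000: CF_t = 69.000000, DF = 0.845012, PV = 58.305813
  t = 5.0000: CF_t = 69.000000, DF = 0.810174, PV = 55.902026
  t = 6.0000: CF_t = 69.000000, DF = 0.776773, PV = 53.597340
  t = 7.0000: CF_t = 69.000000, DF = 0.744749, PV = 51.387671
  t = 8.0000: CF_t = 69.000000, DF = 0.714045, PV = 49.269099
  t = 9.0000: CF_t = 69.000000, DF = 0.684607, PV = 47.237871
  t = 10.0000: CF_t = 1069.000000, DF = 0.656382, PV = 701.672767
Price P = sum_t PV_t = 1207.768792
Convexity numerator sum_t t*(t + 1/m) * CF_t / (1+y/m)^(m*t + 2):
  t = 1.0000: term = 121.625926
  t = 2.0000: term = 349.834879
  t = 3.0000: term = 670.824313
  t = 4.0000: term = 1071.946809
  t = 5.0000: term = 1541.630119
  t = 6.0000: term = 2069.302173
  t = 7.0000: term = 2645.320770
  t = 8.0000: term = 3260.907675
  t = 9.0000: term = 3908.086858
  t = 10.0000: term = 70951.027506
Convexity = (1/P) * sum = 86590.507028 / 1207.768792 = 71.694605


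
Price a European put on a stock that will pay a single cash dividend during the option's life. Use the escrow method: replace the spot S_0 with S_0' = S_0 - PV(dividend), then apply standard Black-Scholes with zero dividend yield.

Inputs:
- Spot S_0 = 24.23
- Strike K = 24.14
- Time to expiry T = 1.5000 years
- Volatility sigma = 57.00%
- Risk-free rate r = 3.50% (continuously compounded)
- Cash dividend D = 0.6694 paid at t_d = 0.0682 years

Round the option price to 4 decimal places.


Answer: Price = 6.0182

Derivation:
PV(D) = D * exp(-r * t_d) = 0.6694 * 0.99761585 = 0.66780405
S_0' = S_0 - PV(D) = 24.2300 - 0.66780405 = 23.56219595
d1 = (ln(S_0'/K) + (r + sigma^2/2)*T) / (sigma*sqrt(T)) = 0.38955245
d2 = d1 - sigma*sqrt(T) = -0.30855213
exp(-rT) = 0.94885432
N(-d1) = 0.34843376; N(-d2) = 0.62116888
P = K * exp(-rT) * N(-d2) - S_0' * N(-d1) = 24.1400 * 0.94885432 * 0.62116888 - 23.56219595 * 0.34843376 = 6.0182


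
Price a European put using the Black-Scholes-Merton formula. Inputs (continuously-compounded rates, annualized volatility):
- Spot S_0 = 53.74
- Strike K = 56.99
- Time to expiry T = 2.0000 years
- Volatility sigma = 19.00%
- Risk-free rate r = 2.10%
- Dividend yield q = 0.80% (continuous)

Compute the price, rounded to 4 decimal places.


d1 = (ln(S/K) + (r - q + 0.5*sigma^2) * T) / (sigma * sqrt(T)) = 0.01258572
d2 = d1 - sigma * sqrt(T) = -0.25611486
exp(-rT) = 0.95886978; exp(-qT) = 0.98412732
P = K * exp(-rT) * N(-d2) - S_0 * exp(-qT) * N(-d1)
N(-d1) = 0.49497916; N(-d2) = 0.60106893
P = 56.9900 * 0.95886978 * 0.60106893 - 53.7400 * 0.98412732 * 0.49497916 = 6.6680

Answer: Price = 6.6680


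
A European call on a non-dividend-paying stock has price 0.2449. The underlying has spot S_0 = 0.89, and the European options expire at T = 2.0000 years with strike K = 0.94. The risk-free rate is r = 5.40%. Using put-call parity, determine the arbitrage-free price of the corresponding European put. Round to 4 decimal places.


Put-call parity: C - P = S_0 * exp(-qT) - K * exp(-rT).
S_0 * exp(-qT) = 0.8900 * 1.00000000 = 0.89000000
K * exp(-rT) = 0.9400 * 0.89762760 = 0.84376994
P = C - S*exp(-qT) + K*exp(-rT)
P = 0.2449 - 0.89000000 + 0.84376994 = 0.1987

Answer: Put price = 0.1987


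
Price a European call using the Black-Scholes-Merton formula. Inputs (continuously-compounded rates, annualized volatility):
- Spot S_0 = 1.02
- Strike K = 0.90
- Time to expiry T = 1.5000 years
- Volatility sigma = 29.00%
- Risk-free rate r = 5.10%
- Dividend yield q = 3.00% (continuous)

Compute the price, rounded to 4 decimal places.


Answer: Price = 0.2102

Derivation:
d1 = (ln(S/K) + (r - q + 0.5*sigma^2) * T) / (sigma * sqrt(T)) = 0.61867394
d2 = d1 - sigma * sqrt(T) = 0.26349793
exp(-rT) = 0.92635291; exp(-qT) = 0.95599748
C = S_0 * exp(-qT) * N(d1) - K * exp(-rT) * N(d2)
N(d1) = 0.73193441; N(d2) = 0.60391659
C = 1.0200 * 0.95599748 * 0.73193441 - 0.9000 * 0.92635291 * 0.60391659 = 0.2102


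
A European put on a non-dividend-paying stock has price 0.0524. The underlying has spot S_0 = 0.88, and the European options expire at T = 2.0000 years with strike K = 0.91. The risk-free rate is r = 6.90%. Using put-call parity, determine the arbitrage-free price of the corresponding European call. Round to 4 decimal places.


Put-call parity: C - P = S_0 * exp(-qT) - K * exp(-rT).
S_0 * exp(-qT) = 0.8800 * 1.00000000 = 0.88000000
K * exp(-rT) = 0.9100 * 0.87109869 = 0.79269981
C = P + S*exp(-qT) - K*exp(-rT)
C = 0.0524 + 0.88000000 - 0.79269981 = 0.1397

Answer: Call price = 0.1397


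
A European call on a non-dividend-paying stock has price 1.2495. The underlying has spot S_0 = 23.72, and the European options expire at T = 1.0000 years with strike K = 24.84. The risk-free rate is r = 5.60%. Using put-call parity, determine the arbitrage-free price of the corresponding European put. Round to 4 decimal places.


Put-call parity: C - P = S_0 * exp(-qT) - K * exp(-rT).
S_0 * exp(-qT) = 23.7200 * 1.00000000 = 23.72000000
K * exp(-rT) = 24.8400 * 0.94553914 = 23.48719214
P = C - S*exp(-qT) + K*exp(-rT)
P = 1.2495 - 23.72000000 + 23.48719214 = 1.0167

Answer: Put price = 1.0167


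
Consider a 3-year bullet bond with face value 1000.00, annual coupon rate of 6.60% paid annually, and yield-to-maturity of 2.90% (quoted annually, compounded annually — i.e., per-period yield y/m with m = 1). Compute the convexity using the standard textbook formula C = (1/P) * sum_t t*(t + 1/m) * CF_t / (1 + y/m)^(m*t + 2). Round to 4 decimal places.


Coupon per period c = face * coupon_rate / m = 66.000000
Periods per year m = 1; per-period yield y/m = 0.029000
Number of cashflows N = 3
Cashflows (t years, CF_t, discount factor 1/(1+y/m)^(m*t), PV):
  t = 1.0000: CF_t = 66.000000, DF = 0.971817, PV = 64.139942
  t = 2.0000: CF_t = 66.000000, DF = 0.944429, PV = 62.332305
  t = 3.0000: CF_t = 1066.000000, DF = 0.917812, PV = 978.387917
Price P = sum_t PV_t = 1104.860163
Convexity numerator sum_t t*(t + 1/m) * CF_t / (1+y/m)^(m*t + 2):
  t = 1.0000: term = 121.151224
  t = 2.0000: term = 353.210566
  t = 3.0000: term = 11088.213433
Convexity = (1/P) * sum = 11562.575223 / 1104.860163 = 10.465193

Answer: Convexity = 10.4652


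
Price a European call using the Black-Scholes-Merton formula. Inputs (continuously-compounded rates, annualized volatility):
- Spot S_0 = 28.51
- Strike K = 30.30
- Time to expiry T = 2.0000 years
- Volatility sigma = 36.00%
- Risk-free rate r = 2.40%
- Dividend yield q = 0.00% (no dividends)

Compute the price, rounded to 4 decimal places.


d1 = (ln(S/K) + (r - q + 0.5*sigma^2) * T) / (sigma * sqrt(T)) = 0.22923457
d2 = d1 - sigma * sqrt(T) = -0.27988231
exp(-rT) = 0.95313379; exp(-qT) = 1.00000000
C = S_0 * exp(-qT) * N(d1) - K * exp(-rT) * N(d2)
N(d1) = 0.59065670; N(d2) = 0.38978390
C = 28.5100 * 1.00000000 * 0.59065670 - 30.3000 * 0.95313379 * 0.38978390 = 5.5827

Answer: Price = 5.5827


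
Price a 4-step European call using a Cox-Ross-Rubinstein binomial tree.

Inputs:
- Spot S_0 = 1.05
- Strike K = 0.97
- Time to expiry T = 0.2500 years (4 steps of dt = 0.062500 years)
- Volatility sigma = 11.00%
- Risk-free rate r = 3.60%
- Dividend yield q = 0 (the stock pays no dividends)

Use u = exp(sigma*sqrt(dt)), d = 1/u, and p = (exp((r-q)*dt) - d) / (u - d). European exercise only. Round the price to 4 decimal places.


Answer: Price = V(0,0) = 0.0901

Derivation:
dt = T/N = 0.062500
u = exp(sigma*sqrt(dt)) = 1.027882; d = 1/u = 0.972875
p = (exp((r-q)*dt) - d) / (u - d) = 0.534075
Discount per step: exp(-r*dt) = 0.997753
Stock lattice S(k, i) with i counting down-moves:
  k=0: S(0,0) = 1.0500
  k=1: S(1,0) = 1.0793; S(1,1) = 1.0215
  k=2: S(2,0) = 1.1094; S(2,1) = 1.0500; S(2,2) = 0.9938
  k=3: S(3,0) = 1.1403; S(3,1) = 1.0793; S(3,2) = 1.0215; S(3,3) = 0.9669
  k=4: S(4,0) = 1.1721; S(4,1) = 1.1094; S(4,2) = 1.0500; S(4,3) = 0.9938; S(4,4) = 0.9406
Terminal payoffs V(N, i) = max(S_T - K, 0):
  V(4,0) = 0.202092; V(4,1) = 0.139368; V(4,2) = 0.080000; V(4,3) = 0.023809; V(4,4) = 0.000000
Backward induction: V(k, i) = exp(-r*dt) * [p * V(k+1, i) + (1-p) * V(k+1, i+1)].
  V(3,0) = exp(-r*dt) * [p*0.202092 + (1-p)*0.139368] = 0.172479
  V(3,1) = exp(-r*dt) * [p*0.139368 + (1-p)*0.080000] = 0.111456
  V(3,2) = exp(-r*dt) * [p*0.080000 + (1-p)*0.023809] = 0.053698
  V(3,3) = exp(-r*dt) * [p*0.023809 + (1-p)*0.000000] = 0.012687
  V(2,0) = exp(-r*dt) * [p*0.172479 + (1-p)*0.111456] = 0.143723
  V(2,1) = exp(-r*dt) * [p*0.111456 + (1-p)*0.053698] = 0.084355
  V(2,2) = exp(-r*dt) * [p*0.053698 + (1-p)*0.012687] = 0.034513
  V(1,0) = exp(-r*dt) * [p*0.143723 + (1-p)*0.084355] = 0.115801
  V(1,1) = exp(-r*dt) * [p*0.084355 + (1-p)*0.034513] = 0.060995
  V(0,0) = exp(-r*dt) * [p*0.115801 + (1-p)*0.060995] = 0.090063


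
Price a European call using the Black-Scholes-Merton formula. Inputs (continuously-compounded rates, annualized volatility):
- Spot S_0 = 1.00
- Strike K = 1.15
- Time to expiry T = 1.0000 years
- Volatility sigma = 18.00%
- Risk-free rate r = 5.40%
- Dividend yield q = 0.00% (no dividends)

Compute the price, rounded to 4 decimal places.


d1 = (ln(S/K) + (r - q + 0.5*sigma^2) * T) / (sigma * sqrt(T)) = -0.38645524
d2 = d1 - sigma * sqrt(T) = -0.56645524
exp(-rT) = 0.94743211; exp(-qT) = 1.00000000
C = S_0 * exp(-qT) * N(d1) - K * exp(-rT) * N(d2)
N(d1) = 0.34957977; N(d2) = 0.28554218
C = 1.0000 * 1.00000000 * 0.34957977 - 1.1500 * 0.94743211 * 0.28554218 = 0.0385

Answer: Price = 0.0385


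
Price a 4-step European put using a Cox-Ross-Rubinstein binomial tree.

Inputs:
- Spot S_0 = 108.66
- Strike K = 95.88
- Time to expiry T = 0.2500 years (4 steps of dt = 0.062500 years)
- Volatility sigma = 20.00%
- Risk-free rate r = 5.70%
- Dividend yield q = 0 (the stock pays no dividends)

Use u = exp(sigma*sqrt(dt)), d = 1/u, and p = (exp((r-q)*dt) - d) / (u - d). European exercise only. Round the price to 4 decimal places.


Answer: Price = V(0,0) = 0.3525

Derivation:
dt = T/N = 0.062500
u = exp(sigma*sqrt(dt)) = 1.051271; d = 1/u = 0.951229
p = (exp((r-q)*dt) - d) / (u - d) = 0.523176
Discount per step: exp(-r*dt) = 0.996444
Stock lattice S(k, i) with i counting down-moves:
  k=0: S(0,0) = 108.6600
  k=1: S(1,0) = 114.2311; S(1,1) = 103.3606
  k=2: S(2,0) = 120.0879; S(2,1) = 108.6600; S(2,2) = 98.3196
  k=3: S(3,0) = 126.2449; S(3,1) = 114.2311; S(3,2) = 103.3606; S(3,3) = 93.5245
  k=4: S(4,0) = 132.7176; S(4,1) = 120.0879; S(4,2) = 108.6600; S(4,3) = 98.3196; S(4,4) = 88.9633
Terminal payoffs V(N, i) = max(K - S_T, 0):
  V(4,0) = 0.000000; V(4,1) = 0.000000; V(4,2) = 0.000000; V(4,3) = 0.000000; V(4,4) = 6.916716
Backward induction: V(k, i) = exp(-r*dt) * [p * V(k+1, i) + (1-p) * V(k+1, i+1)].
  V(3,0) = exp(-r*dt) * [p*0.000000 + (1-p)*0.000000] = 0.000000
  V(3,1) = exp(-r*dt) * [p*0.000000 + (1-p)*0.000000] = 0.000000
  V(3,2) = exp(-r*dt) * [p*0.000000 + (1-p)*0.000000] = 0.000000
  V(3,3) = exp(-r*dt) * [p*0.000000 + (1-p)*6.916716] = 3.286326
  V(2,0) = exp(-r*dt) * [p*0.000000 + (1-p)*0.000000] = 0.000000
  V(2,1) = exp(-r*dt) * [p*0.000000 + (1-p)*0.000000] = 0.000000
  V(2,2) = exp(-r*dt) * [p*0.000000 + (1-p)*3.286326] = 1.561426
  V(1,0) = exp(-r*dt) * [p*0.000000 + (1-p)*0.000000] = 0.000000
  V(1,1) = exp(-r*dt) * [p*0.000000 + (1-p)*1.561426] = 0.741877
  V(0,0) = exp(-r*dt) * [p*0.000000 + (1-p)*0.741877] = 0.352487


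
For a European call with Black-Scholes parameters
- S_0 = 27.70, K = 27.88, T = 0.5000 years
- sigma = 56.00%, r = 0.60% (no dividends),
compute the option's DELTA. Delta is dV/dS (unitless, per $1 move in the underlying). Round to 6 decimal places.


Answer: Delta = 0.575035

Derivation:
d1 = 0.1892087116; d2 = -0.2067710859
phi(d1) = 0.3918647589; exp(-qT) = 1.0000000000; exp(-rT) = 0.9970044955
N(d1) = 0.5750353799
Delta = exp(-qT) * N(d1) = 1.0000000000 * 0.5750353799 = 0.575035


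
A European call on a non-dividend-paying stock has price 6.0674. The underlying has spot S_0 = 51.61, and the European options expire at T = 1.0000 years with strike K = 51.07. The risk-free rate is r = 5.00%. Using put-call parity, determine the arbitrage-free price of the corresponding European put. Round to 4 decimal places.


Answer: Put price = 3.0367

Derivation:
Put-call parity: C - P = S_0 * exp(-qT) - K * exp(-rT).
S_0 * exp(-qT) = 51.6100 * 1.00000000 = 51.61000000
K * exp(-rT) = 51.0700 * 0.95122942 = 48.57928671
P = C - S*exp(-qT) + K*exp(-rT)
P = 6.0674 - 51.61000000 + 48.57928671 = 3.0367


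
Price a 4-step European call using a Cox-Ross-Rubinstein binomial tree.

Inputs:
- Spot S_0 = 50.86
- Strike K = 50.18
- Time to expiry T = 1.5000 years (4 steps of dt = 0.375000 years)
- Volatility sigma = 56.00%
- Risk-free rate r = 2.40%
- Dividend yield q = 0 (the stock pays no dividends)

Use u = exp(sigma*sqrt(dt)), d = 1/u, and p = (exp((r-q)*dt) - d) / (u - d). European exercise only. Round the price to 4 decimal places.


Answer: Price = V(0,0) = 13.8946

Derivation:
dt = T/N = 0.375000
u = exp(sigma*sqrt(dt)) = 1.409068; d = 1/u = 0.709689
p = (exp((r-q)*dt) - d) / (u - d) = 0.428025
Discount per step: exp(-r*dt) = 0.991040
Stock lattice S(k, i) with i counting down-moves:
  k=0: S(0,0) = 50.8600
  k=1: S(1,0) = 71.6652; S(1,1) = 36.0948
  k=2: S(2,0) = 100.9812; S(2,1) = 50.8600; S(2,2) = 25.6161
  k=3: S(3,0) = 142.2893; S(3,1) = 71.6652; S(3,2) = 36.0948; S(3,3) = 18.1794
  k=4: S(4,0) = 200.4953; S(4,1) = 100.9812; S(4,2) = 50.8600; S(4,3) = 25.6161; S(4,4) = 12.9017
Terminal payoffs V(N, i) = max(S_T - K, 0):
  V(4,0) = 150.315342; V(4,1) = 50.801152; V(4,2) = 0.680000; V(4,3) = 0.000000; V(4,4) = 0.000000
Backward induction: V(k, i) = exp(-r*dt) * [p * V(k+1, i) + (1-p) * V(k+1, i+1)].
  V(3,0) = exp(-r*dt) * [p*150.315342 + (1-p)*50.801152] = 92.558914
  V(3,1) = exp(-r*dt) * [p*50.801152 + (1-p)*0.680000] = 21.934797
  V(3,2) = exp(-r*dt) * [p*0.680000 + (1-p)*0.000000] = 0.288449
  V(3,3) = exp(-r*dt) * [p*0.000000 + (1-p)*0.000000] = 0.000000
  V(2,0) = exp(-r*dt) * [p*92.558914 + (1-p)*21.934797] = 51.696312
  V(2,1) = exp(-r*dt) * [p*21.934797 + (1-p)*0.288449] = 9.468029
  V(2,2) = exp(-r*dt) * [p*0.288449 + (1-p)*0.000000] = 0.122357
  V(1,0) = exp(-r*dt) * [p*51.696312 + (1-p)*9.468029] = 27.296013
  V(1,1) = exp(-r*dt) * [p*9.468029 + (1-p)*0.122357] = 4.085601
  V(0,0) = exp(-r*dt) * [p*27.296013 + (1-p)*4.085601] = 13.894619


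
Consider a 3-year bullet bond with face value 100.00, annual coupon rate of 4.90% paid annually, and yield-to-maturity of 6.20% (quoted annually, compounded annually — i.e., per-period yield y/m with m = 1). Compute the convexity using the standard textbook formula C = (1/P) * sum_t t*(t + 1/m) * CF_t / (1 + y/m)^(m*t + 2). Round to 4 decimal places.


Answer: Convexity = 9.9766

Derivation:
Coupon per period c = face * coupon_rate / m = 4.900000
Periods per year m = 1; per-period yield y/m = 0.062000
Number of cashflows N = 3
Cashflows (t years, CF_t, discount factor 1/(1+y/m)^(m*t), PV):
  t = 1.0000: CF_t = 4.900000, DF = 0.941620, PV = 4.613936
  t = 2.0000: CF_t = 4.900000, DF = 0.886647, PV = 4.344572
  t = 3.0000: CF_t = 104.900000, DF = 0.834885, PV = 87.579394
Price P = sum_t PV_t = 96.537903
Convexity numerator sum_t t*(t + 1/m) * CF_t / (1+y/m)^(m*t + 2):
  t = 1.0000: term = 8.181869
  t = 2.0000: term = 23.112624
  t = 3.0000: term = 931.824555
Convexity = (1/P) * sum = 963.119048 / 96.537903 = 9.976590


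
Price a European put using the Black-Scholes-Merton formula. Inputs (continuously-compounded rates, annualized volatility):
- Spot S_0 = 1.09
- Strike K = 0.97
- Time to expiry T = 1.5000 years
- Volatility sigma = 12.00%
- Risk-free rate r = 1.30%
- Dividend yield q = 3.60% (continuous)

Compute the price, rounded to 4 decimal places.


Answer: Price = 0.0262

Derivation:
d1 = (ln(S/K) + (r - q + 0.5*sigma^2) * T) / (sigma * sqrt(T)) = 0.63235553
d2 = d1 - sigma * sqrt(T) = 0.48538615
exp(-rT) = 0.98068890; exp(-qT) = 0.94743211
P = K * exp(-rT) * N(-d2) - S_0 * exp(-qT) * N(-d1)
N(-d1) = 0.26357729; N(-d2) = 0.31370123
P = 0.9700 * 0.98068890 * 0.31370123 - 1.0900 * 0.94743211 * 0.26357729 = 0.0262


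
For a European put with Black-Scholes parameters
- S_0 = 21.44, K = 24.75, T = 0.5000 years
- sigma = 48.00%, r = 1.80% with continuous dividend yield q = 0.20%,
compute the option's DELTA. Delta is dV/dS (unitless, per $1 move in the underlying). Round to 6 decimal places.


Answer: Delta = -0.590252

Derivation:
d1 = -0.2297129269; d2 = -0.5691241819
phi(d1) = 0.3885542235; exp(-qT) = 0.9990004998; exp(-rT) = 0.9910403788
N(-d1) = 0.5908425754
Delta = -exp(-qT) * N(-d1) = -0.9990004998 * 0.5908425754 = -0.590252


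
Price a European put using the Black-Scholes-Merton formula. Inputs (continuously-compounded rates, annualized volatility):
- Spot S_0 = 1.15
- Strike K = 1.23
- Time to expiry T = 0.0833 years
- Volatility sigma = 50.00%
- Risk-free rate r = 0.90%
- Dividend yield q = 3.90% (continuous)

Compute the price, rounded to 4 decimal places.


d1 = (ln(S/K) + (r - q + 0.5*sigma^2) * T) / (sigma * sqrt(T)) = -0.41119301
d2 = d1 - sigma * sqrt(T) = -0.55550170
exp(-rT) = 0.99925058; exp(-qT) = 0.99675657
P = K * exp(-rT) * N(-d2) - S_0 * exp(-qT) * N(-d1)
N(-d1) = 0.65953449; N(-d2) = 0.71072423
P = 1.2300 * 0.99925058 * 0.71072423 - 1.1500 * 0.99675657 * 0.65953449 = 0.1175

Answer: Price = 0.1175


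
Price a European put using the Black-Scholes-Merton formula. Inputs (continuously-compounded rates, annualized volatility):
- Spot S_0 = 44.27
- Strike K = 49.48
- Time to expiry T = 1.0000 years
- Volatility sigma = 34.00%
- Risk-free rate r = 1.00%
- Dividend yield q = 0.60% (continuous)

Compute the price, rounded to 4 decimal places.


Answer: Price = 9.0742

Derivation:
d1 = (ln(S/K) + (r - q + 0.5*sigma^2) * T) / (sigma * sqrt(T)) = -0.14547441
d2 = d1 - sigma * sqrt(T) = -0.48547441
exp(-rT) = 0.99004983; exp(-qT) = 0.99401796
P = K * exp(-rT) * N(-d2) - S_0 * exp(-qT) * N(-d1)
N(-d1) = 0.55783184; N(-d2) = 0.68633007
P = 49.4800 * 0.99004983 * 0.68633007 - 44.2700 * 0.99401796 * 0.55783184 = 9.0742


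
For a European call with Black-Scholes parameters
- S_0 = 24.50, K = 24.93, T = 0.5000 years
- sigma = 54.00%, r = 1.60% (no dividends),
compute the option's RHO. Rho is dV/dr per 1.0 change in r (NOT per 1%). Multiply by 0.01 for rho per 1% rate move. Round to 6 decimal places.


d1 = 0.1663042344; d2 = -0.2155334274
phi(d1) = 0.3934634569; exp(-qT) = 1.0000000000; exp(-rT) = 0.9920319148
N(d2) = 0.4146757265
Rho = K*T*exp(-rT)*N(d2) = 24.9300 * 0.5000 * 0.9920319148 * 0.4146757265 = 5.127746

Answer: Rho = 5.127746


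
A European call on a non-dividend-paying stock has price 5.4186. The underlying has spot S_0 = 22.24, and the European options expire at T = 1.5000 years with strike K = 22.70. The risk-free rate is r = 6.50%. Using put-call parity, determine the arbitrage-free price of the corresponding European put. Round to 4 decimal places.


Put-call parity: C - P = S_0 * exp(-qT) - K * exp(-rT).
S_0 * exp(-qT) = 22.2400 * 1.00000000 = 22.24000000
K * exp(-rT) = 22.7000 * 0.90710234 = 20.59122315
P = C - S*exp(-qT) + K*exp(-rT)
P = 5.4186 - 22.24000000 + 20.59122315 = 3.7698

Answer: Put price = 3.7698


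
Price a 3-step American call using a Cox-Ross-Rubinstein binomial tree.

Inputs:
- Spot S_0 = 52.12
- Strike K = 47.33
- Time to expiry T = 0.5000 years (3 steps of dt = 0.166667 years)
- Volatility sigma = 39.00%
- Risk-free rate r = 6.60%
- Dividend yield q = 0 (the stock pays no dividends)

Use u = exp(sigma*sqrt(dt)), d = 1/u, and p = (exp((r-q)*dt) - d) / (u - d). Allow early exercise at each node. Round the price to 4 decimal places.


dt = T/N = 0.166667
u = exp(sigma*sqrt(dt)) = 1.172592; d = 1/u = 0.852811
p = (exp((r-q)*dt) - d) / (u - d) = 0.494868
Discount per step: exp(-r*dt) = 0.989060
Stock lattice S(k, i) with i counting down-moves:
  k=0: S(0,0) = 52.1200
  k=1: S(1,0) = 61.1155; S(1,1) = 44.4485
  k=2: S(2,0) = 71.6636; S(2,1) = 52.1200; S(2,2) = 37.9062
  k=3: S(3,0) = 84.0321; S(3,1) = 61.1155; S(3,2) = 44.4485; S(3,3) = 32.3269
Terminal payoffs V(N, i) = max(S_T - K, 0):
  V(3,0) = 36.702132; V(3,1) = 13.785504; V(3,2) = 0.000000; V(3,3) = 0.000000
Backward induction: V(k, i) = exp(-r*dt) * [p * V(k+1, i) + (1-p) * V(k+1, i+1)]; then take max(V_cont, immediate exercise) for American.
  V(2,0) = exp(-r*dt) * [p*36.702132 + (1-p)*13.785504] = 24.851339; exercise = 24.333562; V(2,0) = max -> 24.851339
  V(2,1) = exp(-r*dt) * [p*13.785504 + (1-p)*0.000000] = 6.747376; exercise = 4.790000; V(2,1) = max -> 6.747376
  V(2,2) = exp(-r*dt) * [p*0.000000 + (1-p)*0.000000] = 0.000000; exercise = 0.000000; V(2,2) = max -> 0.000000
  V(1,0) = exp(-r*dt) * [p*24.851339 + (1-p)*6.747376] = 15.534626; exercise = 13.785504; V(1,0) = max -> 15.534626
  V(1,1) = exp(-r*dt) * [p*6.747376 + (1-p)*0.000000] = 3.302533; exercise = 0.000000; V(1,1) = max -> 3.302533
  V(0,0) = exp(-r*dt) * [p*15.534626 + (1-p)*3.302533] = 9.253456; exercise = 4.790000; V(0,0) = max -> 9.253456

Answer: Price = V(0,0) = 9.2535


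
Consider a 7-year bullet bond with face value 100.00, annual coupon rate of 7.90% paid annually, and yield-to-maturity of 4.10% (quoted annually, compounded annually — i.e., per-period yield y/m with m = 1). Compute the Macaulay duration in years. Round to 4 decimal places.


Coupon per period c = face * coupon_rate / m = 7.900000
Periods per year m = 1; per-period yield y/m = 0.041000
Number of cashflows N = 7
Cashflows (t years, CF_t, discount factor 1/(1+y/m)^(m*t), PV):
  t = 1.0000: CF_t = 7.900000, DF = 0.960615, PV = 7.588857
  t = 2.0000: CF_t = 7.900000, DF = 0.922781, PV = 7.289968
  t = 3.0000: CF_t = 7.900000, DF = 0.886437, PV = 7.002851
  t = 4.0000: CF_t = 7.900000, DF = 0.851524, PV = 6.727043
  t = 5.0000: CF_t = 7.900000, DF = 0.817987, PV = 6.462097
  t = 6.0000: CF_t = 7.900000, DF = 0.785770, PV = 6.207586
  t = 7.0000: CF_t = 107.900000, DF = 0.754823, PV = 81.445358
Price P = sum_t PV_t = 122.723759
Macaulay numerator sum_t t * PV_t:
  t * PV_t at t = 1.0000: 7.588857
  t * PV_t at t = 2.0000: 14.579936
  t * PV_t at t = 3.0000: 21.008554
  t * PV_t at t = 4.0000: 26.908170
  t * PV_t at t = 5.0000: 32.310483
  t * PV_t at t = 6.0000: 37.245513
  t * PV_t at t = 7.0000: 570.117508
Macaulay duration D = (sum_t t * PV_t) / P = 709.759021 / 122.723759 = 5.783387

Answer: Macaulay duration = 5.7834 years


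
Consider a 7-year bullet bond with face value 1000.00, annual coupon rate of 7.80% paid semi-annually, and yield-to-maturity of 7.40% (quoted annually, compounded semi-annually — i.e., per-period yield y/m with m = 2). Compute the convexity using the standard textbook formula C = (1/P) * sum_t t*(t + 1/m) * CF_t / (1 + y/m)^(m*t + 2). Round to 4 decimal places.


Answer: Convexity = 35.5013

Derivation:
Coupon per period c = face * coupon_rate / m = 39.000000
Periods per year m = 2; per-period yield y/m = 0.037000
Number of cashflows N = 14
Cashflows (t years, CF_t, discount factor 1/(1+y/m)^(m*t), PV):
  t = 0.5000: CF_t = 39.000000, DF = 0.964320, PV = 37.608486
  t = 1.0000: CF_t = 39.000000, DF = 0.929913, PV = 36.266621
  t = 1.5000: CF_t = 39.000000, DF = 0.896734, PV = 34.972634
  t = 2.0000: CF_t = 39.000000, DF = 0.864739, PV = 33.724815
  t = 2.5000: CF_t = 39.000000, DF = 0.833885, PV = 32.521519
  t = 3.0000: CF_t = 39.000000, DF = 0.804132, PV = 31.361156
  t = 3.5000: CF_t = 39.000000, DF = 0.775441, PV = 30.242195
  t = 4.0000: CF_t = 39.000000, DF = 0.747773, PV = 29.163158
  t = 4.5000: CF_t = 39.000000, DF = 0.721093, PV = 28.122621
  t = 5.0000: CF_t = 39.000000, DF = 0.695364, PV = 27.119211
  t = 5.5000: CF_t = 39.000000, DF = 0.670554, PV = 26.151601
  t = 6.0000: CF_t = 39.000000, DF = 0.646629, PV = 25.218516
  t = 6.5000: CF_t = 39.000000, DF = 0.623557, PV = 24.318723
  t = 7.0000: CF_t = 1039.000000, DF = 0.601309, PV = 624.759629
Price P = sum_t PV_t = 1021.550887
Convexity numerator sum_t t*(t + 1/m) * CF_t / (1+y/m)^(m*t + 2):
  t = 0.5000: term = 17.486317
  t = 1.0000: term = 50.587223
  t = 1.5000: term = 97.564558
  t = 2.0000: term = 156.805782
  t = 2.5000: term = 226.816464
  t = 3.0000: term = 306.213163
  t = 3.5000: term = 393.716699
  t = 4.0000: term = 488.145790
  t = 4.5000: term = 588.411030
  t = 5.0000: term = 693.509196
  t = 5.5000: term = 802.517874
  t = 6.0000: term = 914.590371
  t = 6.5000: term = 1028.950915
  t = 7.0000: term = 30501.047087
Convexity = (1/P) * sum = 36266.362468 / 1021.550887 = 35.501278
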